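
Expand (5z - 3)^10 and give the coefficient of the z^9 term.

-58593750

The general term is C(10,j)·(5z)^j·(-3)^(10-j); the z^9 term has j = 9.
C(10,9) = 10.
Coefficient = C(10,9) · 5^9 · (-3)^1 = 10 · 1953125 · (-3) = -58593750.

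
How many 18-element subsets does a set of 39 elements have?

C(39,18) = (39·38·37·36·35·34·33·32·31·30·29·28·27·26·25·24·23·22) / 18! = 399246543793282239774720000 / 6402373705728000 = 62359143990.

62359143990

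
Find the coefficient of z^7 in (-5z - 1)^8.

625000

The general term is C(8,j)·(-5z)^j·(-1)^(8-j); the z^7 term has j = 7.
C(8,7) = 8.
Coefficient = C(8,7) · (-5)^7 · (-1)^1 = 8 · (-78125) · (-1) = 625000.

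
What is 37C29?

C(37,29) = C(37,8) by symmetry.
C(37,8) = (37·36·35·34·33·32·31·30) / 8! = 1556675366400 / 40320 = 38608020.

38608020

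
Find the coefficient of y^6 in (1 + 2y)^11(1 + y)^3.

Coefficient of y^6 = Σ_{j} C(11,j)·2^j·C(3,6-j)·1^(6-j) for j from 3 to 6.
= 1320 + 15840 + 44352 + 29568 = 91080.

91080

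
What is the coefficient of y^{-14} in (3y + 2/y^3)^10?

1088640

General term: C(10,j)·(3y)^j·(2/y^3)^(10-j), with y-exponent 1j − 3(10−j) = 4j − 30.
Set 4j − 30 = -14: j = 4.
C(10,4) = 210; 3^4 = 81; 2^6 = 64.
Coefficient = 210 · 81 · 64 = 1088640.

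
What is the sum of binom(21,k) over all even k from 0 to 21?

Half of (1+1)^21 + (1−1)^21 gives the even-index sum: 2^20 = 1048576.

1048576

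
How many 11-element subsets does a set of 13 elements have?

78

C(13,11) = C(13,2) by symmetry.
C(13,2) = (13·12) / 2! = 156 / 2 = 78.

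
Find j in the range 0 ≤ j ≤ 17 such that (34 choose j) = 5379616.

C(34,j) increases on 0 ≤ j ≤ 17. C(34,6) = 1344904 and C(34,7) = 5379616, so j = 7.

7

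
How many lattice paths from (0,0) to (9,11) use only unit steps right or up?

167960

Each path is a sequence of 20 steps with 9 rights: C(20,9) = 167960.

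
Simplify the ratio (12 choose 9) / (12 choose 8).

C(n,k+1)/C(n,k) = (n−k)/(k+1) = (12−8)/(8+1) = 4/9.

4/9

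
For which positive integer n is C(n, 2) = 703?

n(n−1)/2 = 703 ⇒ n(n−1) = 1406. Since 38·37 = 1406, n = 38.

38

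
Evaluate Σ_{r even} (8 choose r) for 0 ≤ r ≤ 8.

Half of (1+1)^8 + (1−1)^8 gives the even-index sum: 2^7 = 128.

128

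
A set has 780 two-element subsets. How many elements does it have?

40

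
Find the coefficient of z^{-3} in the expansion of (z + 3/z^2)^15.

3648645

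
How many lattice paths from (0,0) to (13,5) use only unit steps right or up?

Each path is a sequence of 18 steps with 13 rights: C(18,13) = 8568.

8568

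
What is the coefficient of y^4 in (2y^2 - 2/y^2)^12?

General term: C(12,j)·(2y^2)^j·(-2/y^2)^(12-j), with y-exponent 2j − 2(12−j) = 4j − 24.
Set 4j − 24 = 4: j = 7.
C(12,7) = 792; 2^7 = 128; (-2)^5 = -32.
Coefficient = 792 · 128 · (-32) = -3244032.

-3244032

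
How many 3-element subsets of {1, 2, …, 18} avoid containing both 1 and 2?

All 3-subsets: C(18,3) = 816. Those containing both fixed elements: C(16,1) = 16.
816 − 16 = 800.

800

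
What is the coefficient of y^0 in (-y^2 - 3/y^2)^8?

General term: C(8,j)·(-y^2)^j·(-3/y^2)^(8-j), with y-exponent 2j − 2(8−j) = 4j − 16.
Set 4j − 16 = 0: j = 4.
C(8,4) = 70; (-1)^4 = 1; (-3)^4 = 81.
Coefficient = 70 · 1 · 81 = 5670.

5670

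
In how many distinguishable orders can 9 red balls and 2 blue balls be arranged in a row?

55

Choose positions for the red balls: C(11,9) = 55.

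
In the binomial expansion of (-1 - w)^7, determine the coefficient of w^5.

The general term is C(7,j)·(-1)^j·(-w)^(7-j); the w^5 term has j = 2.
C(7,2) = 21.
Coefficient = C(7,2) · (-1)^5 = 21 · (-1) = -21.

-21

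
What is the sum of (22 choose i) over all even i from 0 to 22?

Even-i terms of row 22 sum to 2^21 = 2097152.

2097152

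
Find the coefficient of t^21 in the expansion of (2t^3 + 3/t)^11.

1140480

General term: C(11,j)·(2t^3)^j·(3/t)^(11-j), with t-exponent 3j − 1(11−j) = 4j − 11.
Set 4j − 11 = 21: j = 8.
C(11,8) = 165; 2^8 = 256; 3^3 = 27.
Coefficient = 165 · 256 · 27 = 1140480.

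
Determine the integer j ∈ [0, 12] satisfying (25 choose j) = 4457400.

11

C(25,j) increases on 0 ≤ j ≤ 12. C(25,10) = 3268760 and C(25,11) = 4457400, so j = 11.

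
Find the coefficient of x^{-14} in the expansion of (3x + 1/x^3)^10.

17010

General term: C(10,j)·(3x)^j·(1/x^3)^(10-j), with x-exponent 1j − 3(10−j) = 4j − 30.
Set 4j − 30 = -14: j = 4.
C(10,4) = 210; 3^4 = 81; 1^6 = 1.
Coefficient = 210 · 81 · 1 = 17010.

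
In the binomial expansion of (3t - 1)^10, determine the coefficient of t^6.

The general term is C(10,j)·(3t)^j·(-1)^(10-j); the t^6 term has j = 6.
C(10,6) = 210.
Coefficient = C(10,6) · 3^6 = 210 · 729 = 153090.

153090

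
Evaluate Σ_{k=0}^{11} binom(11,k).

2048

The entries of row 11 sum to 2^11 = 2048.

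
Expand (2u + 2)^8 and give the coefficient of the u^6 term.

The general term is C(8,j)·(2u)^j·(2)^(8-j); the u^6 term has j = 6.
C(8,6) = 28.
Coefficient = C(8,6) · 2^6 · 2^2 = 28 · 64 · 4 = 7168.

7168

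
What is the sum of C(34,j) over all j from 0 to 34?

Setting x = 1 in (1+x)^34 gives Σ C(34,j) = 2^34 = 17179869184.

17179869184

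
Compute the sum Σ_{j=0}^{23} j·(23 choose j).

Since j·C(23,j) = 23·C(22,j−1), the sum is 23·2^22 = 23·4194304 = 96468992.

96468992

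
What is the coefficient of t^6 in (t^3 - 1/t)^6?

-20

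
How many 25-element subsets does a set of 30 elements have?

C(30,25) = C(30,5) by symmetry.
C(30,5) = (30·29·28·27·26) / 5! = 17100720 / 120 = 142506.

142506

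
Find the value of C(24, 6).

134596

C(24,6) = (24·23·22·21·20·19) / 6! = 96909120 / 720 = 134596.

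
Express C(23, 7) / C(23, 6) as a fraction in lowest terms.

C(n,k+1)/C(n,k) = (n−k)/(k+1) = (23−6)/(6+1) = 17/7.

17/7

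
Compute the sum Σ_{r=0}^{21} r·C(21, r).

22020096

Since r·C(21,r) = 21·C(20,r−1), the sum is 21·2^20 = 21·1048576 = 22020096.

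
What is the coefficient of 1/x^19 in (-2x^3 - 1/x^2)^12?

General term: C(12,j)·(-2x^3)^j·(-1/x^2)^(12-j), with x-exponent 3j − 2(12−j) = 5j − 24.
Set 5j − 24 = -19: j = 1.
C(12,1) = 12; (-2)^1 = -2; (-1)^11 = -1.
Coefficient = 12 · (-2) · (-1) = 24.

24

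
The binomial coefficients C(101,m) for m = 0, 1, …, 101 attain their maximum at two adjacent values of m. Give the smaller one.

50

For odd n = 101, C(101,m) peaks at m = (n−1)/2 and (n+1)/2; the smaller is 50.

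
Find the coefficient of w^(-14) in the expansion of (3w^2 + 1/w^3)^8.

252

General term: C(8,j)·(3w^2)^j·(1/w^3)^(8-j), with w-exponent 2j − 3(8−j) = 5j − 24.
Set 5j − 24 = -14: j = 2.
C(8,2) = 28; 3^2 = 9; 1^6 = 1.
Coefficient = 28 · 9 · 1 = 252.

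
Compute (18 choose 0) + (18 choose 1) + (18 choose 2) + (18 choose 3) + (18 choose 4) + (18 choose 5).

1 + 18 + 153 + 816 + 3060 + 8568 = 12616.

12616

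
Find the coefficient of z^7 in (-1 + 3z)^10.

The general term is C(10,j)·(-1)^j·(3z)^(10-j); the z^7 term has j = 3.
C(10,3) = 120.
Coefficient = C(10,3) · (-1)^3 · 3^7 = 120 · (-1) · 2187 = -262440.

-262440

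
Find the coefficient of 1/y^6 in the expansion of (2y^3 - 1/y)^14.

364

General term: C(14,j)·(2y^3)^j·(-1/y)^(14-j), with y-exponent 3j − 1(14−j) = 4j − 14.
Set 4j − 14 = -6: j = 2.
C(14,2) = 91; 2^2 = 4; (-1)^12 = 1.
Coefficient = 91 · 4 · 1 = 364.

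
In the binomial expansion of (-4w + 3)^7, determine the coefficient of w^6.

86016

The general term is C(7,j)·(-4w)^j·(3)^(7-j); the w^6 term has j = 6.
C(7,6) = 7.
Coefficient = C(7,6) · (-4)^6 · 3^1 = 7 · 4096 · 3 = 86016.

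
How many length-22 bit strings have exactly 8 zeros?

Choose the 8 positions: C(22,8) = 319770.

319770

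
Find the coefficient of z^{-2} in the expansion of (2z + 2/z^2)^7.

4480

General term: C(7,j)·(2z)^j·(2/z^2)^(7-j), with z-exponent 1j − 2(7−j) = 3j − 14.
Set 3j − 14 = -2: j = 4.
C(7,4) = 35; 2^4 = 16; 2^3 = 8.
Coefficient = 35 · 16 · 8 = 4480.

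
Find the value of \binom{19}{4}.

3876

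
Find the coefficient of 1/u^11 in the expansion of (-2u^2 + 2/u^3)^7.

2688

General term: C(7,j)·(-2u^2)^j·(2/u^3)^(7-j), with u-exponent 2j − 3(7−j) = 5j − 21.
Set 5j − 21 = -11: j = 2.
C(7,2) = 21; (-2)^2 = 4; 2^5 = 32.
Coefficient = 21 · 4 · 32 = 2688.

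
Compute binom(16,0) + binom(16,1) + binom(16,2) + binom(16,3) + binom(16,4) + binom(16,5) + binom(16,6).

1 + 16 + 120 + 560 + 1820 + 4368 + 8008 = 14893.

14893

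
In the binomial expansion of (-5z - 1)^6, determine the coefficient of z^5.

18750

The general term is C(6,j)·(-5z)^j·(-1)^(6-j); the z^5 term has j = 5.
C(6,5) = 6.
Coefficient = C(6,5) · (-5)^5 · (-1)^1 = 6 · (-3125) · (-1) = 18750.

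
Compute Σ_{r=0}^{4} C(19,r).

5036

1 + 19 + 171 + 969 + 3876 = 5036.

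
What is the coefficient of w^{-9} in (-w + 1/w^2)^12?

-792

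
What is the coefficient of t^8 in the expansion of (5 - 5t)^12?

The general term is C(12,j)·(5)^j·(-5t)^(12-j); the t^8 term has j = 4.
C(12,4) = 495.
Coefficient = C(12,4) · 5^4 · (-5)^8 = 495 · 625 · 390625 = 120849609375.

120849609375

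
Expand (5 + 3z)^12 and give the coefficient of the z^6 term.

10524937500

The general term is C(12,j)·(5)^j·(3z)^(12-j); the z^6 term has j = 6.
C(12,6) = 924.
Coefficient = C(12,6) · 5^6 · 3^6 = 924 · 15625 · 729 = 10524937500.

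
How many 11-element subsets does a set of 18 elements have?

C(18,11) = C(18,7) by symmetry.
C(18,7) = (18·17·16·15·14·13·12) / 7! = 160392960 / 5040 = 31824.

31824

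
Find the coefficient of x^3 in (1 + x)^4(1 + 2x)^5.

Coefficient of x^3 = Σ_{j} C(4,j)·1^j·C(5,3-j)·2^(3-j) for j from 0 to 3.
= 80 + 160 + 60 + 4 = 304.

304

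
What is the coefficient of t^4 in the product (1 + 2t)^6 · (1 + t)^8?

Coefficient of t^4 = Σ_{j} C(6,j)·2^j·C(8,4-j)·1^(4-j) for j from 0 to 4.
= 70 + 672 + 1680 + 1280 + 240 = 3942.

3942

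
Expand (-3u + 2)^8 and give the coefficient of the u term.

-3072

The general term is C(8,j)·(-3u)^j·(2)^(8-j); the u^1 term has j = 1.
C(8,1) = 8.
Coefficient = C(8,1) · (-3)^1 · 2^7 = 8 · (-3) · 128 = -3072.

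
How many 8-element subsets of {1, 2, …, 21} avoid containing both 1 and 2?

All 8-subsets: C(21,8) = 203490. Those containing both fixed elements: C(19,6) = 27132.
203490 − 27132 = 176358.

176358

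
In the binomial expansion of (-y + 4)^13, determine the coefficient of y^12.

The general term is C(13,j)·(-y)^j·(4)^(13-j); the y^12 term has j = 12.
C(13,12) = 13.
Coefficient = C(13,12) · 4^1 = 13 · 4 = 52.

52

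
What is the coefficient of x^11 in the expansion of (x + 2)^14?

2912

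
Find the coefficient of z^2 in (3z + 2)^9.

The general term is C(9,j)·(3z)^j·(2)^(9-j); the z^2 term has j = 2.
C(9,2) = 36.
Coefficient = C(9,2) · 3^2 · 2^7 = 36 · 9 · 128 = 41472.

41472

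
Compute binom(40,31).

C(40,31) = C(40,9) by symmetry.
C(40,9) = (40·39·38·37·36·35·34·33·32) / 9! = 99225500774400 / 362880 = 273438880.

273438880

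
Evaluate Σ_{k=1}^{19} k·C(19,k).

Since k·C(19,k) = 19·C(18,k−1), the sum is 19·2^18 = 19·262144 = 4980736.

4980736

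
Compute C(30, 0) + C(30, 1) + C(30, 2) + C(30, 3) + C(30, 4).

31931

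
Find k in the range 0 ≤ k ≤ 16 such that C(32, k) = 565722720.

C(32,k) increases on 0 ≤ k ≤ 16. C(32,14) = 471435600 and C(32,15) = 565722720, so k = 15.

15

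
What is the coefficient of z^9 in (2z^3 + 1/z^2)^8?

1792

General term: C(8,j)·(2z^3)^j·(1/z^2)^(8-j), with z-exponent 3j − 2(8−j) = 5j − 16.
Set 5j − 16 = 9: j = 5.
C(8,5) = 56; 2^5 = 32; 1^3 = 1.
Coefficient = 56 · 32 · 1 = 1792.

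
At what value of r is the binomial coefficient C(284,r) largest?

142

C(284,r) is maximized at r = 284/2 = 142.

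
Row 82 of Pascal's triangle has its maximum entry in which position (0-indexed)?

41

C(82,k) is maximized at k = 82/2 = 41.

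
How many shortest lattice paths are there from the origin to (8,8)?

12870

Each path is a sequence of 16 steps with 8 rights: C(16,8) = 12870.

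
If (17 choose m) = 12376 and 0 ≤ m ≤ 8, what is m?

C(17,m) increases on 0 ≤ m ≤ 8. C(17,5) = 6188 and C(17,6) = 12376, so m = 6.

6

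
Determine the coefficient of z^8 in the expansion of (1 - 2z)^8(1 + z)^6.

Coefficient of z^8 = Σ_{j} C(8,j)·(-2)^j·C(6,8-j)·1^(8-j) for j from 2 to 8.
= 112 + (-2688) + 16800 + (-35840) + 26880 + (-6144) + 256 = -624.

-624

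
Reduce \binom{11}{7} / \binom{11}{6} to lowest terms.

5/7

C(n,k+1)/C(n,k) = (n−k)/(k+1) = (11−6)/(6+1) = 5/7.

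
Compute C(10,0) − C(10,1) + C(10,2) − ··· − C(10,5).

-126

The partial alternating sum Σ_{k=0}^{5} (−1)^k C(10,k) = (−1)^5 C(9,5) = -126.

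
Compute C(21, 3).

1330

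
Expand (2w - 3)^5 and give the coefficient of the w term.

The general term is C(5,j)·(2w)^j·(-3)^(5-j); the w^1 term has j = 1.
C(5,1) = 5.
Coefficient = C(5,1) · 2^1 · (-3)^4 = 5 · 2 · 81 = 810.

810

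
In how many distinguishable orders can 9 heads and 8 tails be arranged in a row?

Choose positions for the heads: C(17,9) = 24310.

24310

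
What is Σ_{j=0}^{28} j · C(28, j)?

Differentiating (1+x)^28 and setting x=1: Σ j·C(28,j) = 28·2^27 = 3758096384.

3758096384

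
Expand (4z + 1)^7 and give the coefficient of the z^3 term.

2240

The general term is C(7,j)·(4z)^j·(1)^(7-j); the z^3 term has j = 3.
C(7,3) = 35.
Coefficient = C(7,3) · 4^3 = 35 · 64 = 2240.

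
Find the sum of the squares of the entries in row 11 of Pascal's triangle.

Σ C(11,j)² is the coefficient of x^11 in (1+x)^11(1+x)^11 = (1+x)^22, i.e. C(22,11) = 705432.

705432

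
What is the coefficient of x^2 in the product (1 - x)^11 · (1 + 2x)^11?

33

Coefficient of x^2 = Σ_{j} C(11,j)·(-1)^j·C(11,2-j)·2^(2-j) for j from 0 to 2.
= 220 + (-242) + 55 = 33.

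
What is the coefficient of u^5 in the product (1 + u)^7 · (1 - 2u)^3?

63

Coefficient of u^5 = Σ_{j} C(7,j)·1^j·C(3,5-j)·(-2)^(5-j) for j from 2 to 5.
= (-168) + 420 + (-210) + 21 = 63.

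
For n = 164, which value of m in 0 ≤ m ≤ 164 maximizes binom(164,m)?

82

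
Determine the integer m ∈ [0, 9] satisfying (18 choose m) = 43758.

8

C(18,m) increases on 0 ≤ m ≤ 9. C(18,7) = 31824 and C(18,8) = 43758, so m = 8.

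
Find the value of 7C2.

21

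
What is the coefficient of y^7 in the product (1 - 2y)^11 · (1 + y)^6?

506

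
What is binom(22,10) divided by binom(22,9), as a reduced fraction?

C(n,k+1)/C(n,k) = (n−k)/(k+1) = (22−9)/(9+1) = 13/10.

13/10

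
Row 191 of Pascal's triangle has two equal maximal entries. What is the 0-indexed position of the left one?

95

For odd n = 191, C(191,k) peaks at k = (n−1)/2 and (n+1)/2; the lesser is 95.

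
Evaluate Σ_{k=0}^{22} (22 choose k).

4194304

Setting x = 1 in (1+x)^22 gives Σ C(22,k) = 2^22 = 4194304.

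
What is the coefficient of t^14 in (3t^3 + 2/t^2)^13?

270208224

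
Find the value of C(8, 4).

70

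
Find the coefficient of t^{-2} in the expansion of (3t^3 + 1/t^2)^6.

135

General term: C(6,j)·(3t^3)^j·(1/t^2)^(6-j), with t-exponent 3j − 2(6−j) = 5j − 12.
Set 5j − 12 = -2: j = 2.
C(6,2) = 15; 3^2 = 9; 1^4 = 1.
Coefficient = 15 · 9 · 1 = 135.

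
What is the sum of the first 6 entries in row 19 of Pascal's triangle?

16664

1 + 19 + 171 + 969 + 3876 + 11628 = 16664.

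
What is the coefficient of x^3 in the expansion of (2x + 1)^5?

80

The general term is C(5,j)·(2x)^j·(1)^(5-j); the x^3 term has j = 3.
C(5,3) = 10.
Coefficient = C(5,3) · 2^3 = 10 · 8 = 80.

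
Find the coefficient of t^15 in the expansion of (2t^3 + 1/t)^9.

5376

General term: C(9,j)·(2t^3)^j·(1/t)^(9-j), with t-exponent 3j − 1(9−j) = 4j − 9.
Set 4j − 9 = 15: j = 6.
C(9,6) = 84; 2^6 = 64; 1^3 = 1.
Coefficient = 84 · 64 · 1 = 5376.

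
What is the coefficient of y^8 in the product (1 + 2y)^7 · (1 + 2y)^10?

(1 + 2y)^7(1 + 2y)^10 = (1 + 2y)^17, so the coefficient of y^8 is C(17,8)·2^8 = 24310·256 = 6223360.

6223360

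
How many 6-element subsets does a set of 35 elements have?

1623160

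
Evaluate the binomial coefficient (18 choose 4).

3060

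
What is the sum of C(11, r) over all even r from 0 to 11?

Even-r terms of row 11 sum to 2^10 = 1024.

1024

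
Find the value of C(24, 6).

134596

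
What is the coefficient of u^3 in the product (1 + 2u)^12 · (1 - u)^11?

11

Coefficient of u^3 = Σ_{j} C(12,j)·2^j·C(11,3-j)·(-1)^(3-j) for j from 0 to 3.
= (-165) + 1320 + (-2904) + 1760 = 11.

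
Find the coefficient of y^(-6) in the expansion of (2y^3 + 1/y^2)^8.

112

General term: C(8,j)·(2y^3)^j·(1/y^2)^(8-j), with y-exponent 3j − 2(8−j) = 5j − 16.
Set 5j − 16 = -6: j = 2.
C(8,2) = 28; 2^2 = 4; 1^6 = 1.
Coefficient = 28 · 4 · 1 = 112.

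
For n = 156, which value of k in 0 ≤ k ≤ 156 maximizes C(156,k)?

78

C(156,k) is maximized at k = 156/2 = 78.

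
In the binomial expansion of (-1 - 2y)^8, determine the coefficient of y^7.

The general term is C(8,j)·(-1)^j·(-2y)^(8-j); the y^7 term has j = 1.
C(8,1) = 8.
Coefficient = C(8,1) · (-1)^1 · (-2)^7 = 8 · (-1) · (-128) = 1024.

1024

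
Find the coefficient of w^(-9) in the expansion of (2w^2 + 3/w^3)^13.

General term: C(13,j)·(2w^2)^j·(3/w^3)^(13-j), with w-exponent 2j − 3(13−j) = 5j − 39.
Set 5j − 39 = -9: j = 6.
C(13,6) = 1716; 2^6 = 64; 3^7 = 2187.
Coefficient = 1716 · 64 · 2187 = 240185088.

240185088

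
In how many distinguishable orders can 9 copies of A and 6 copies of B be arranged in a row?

5005

Choose positions for the A's: C(15,9) = 5005.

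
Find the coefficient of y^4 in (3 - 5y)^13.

The general term is C(13,j)·(3)^j·(-5y)^(13-j); the y^4 term has j = 9.
C(13,9) = 715.
Coefficient = C(13,9) · 3^9 · (-5)^4 = 715 · 19683 · 625 = 8795840625.

8795840625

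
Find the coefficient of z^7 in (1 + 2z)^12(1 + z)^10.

3224904

Coefficient of z^7 = Σ_{j} C(12,j)·2^j·C(10,7-j)·1^(7-j) for j from 0 to 7.
= 120 + 5040 + 66528 + 369600 + 950400 + 1140480 + 591360 + 101376 = 3224904.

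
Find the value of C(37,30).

10295472

C(37,30) = C(37,7) by symmetry.
C(37,7) = (37·36·35·34·33·32·31) / 7! = 51889178880 / 5040 = 10295472.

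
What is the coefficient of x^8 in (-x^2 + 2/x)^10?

3360

General term: C(10,j)·(-x^2)^j·(2/x)^(10-j), with x-exponent 2j − 1(10−j) = 3j − 10.
Set 3j − 10 = 8: j = 6.
C(10,6) = 210; (-1)^6 = 1; 2^4 = 16.
Coefficient = 210 · 1 · 16 = 3360.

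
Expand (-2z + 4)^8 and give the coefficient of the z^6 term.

The general term is C(8,j)·(-2z)^j·(4)^(8-j); the z^6 term has j = 6.
C(8,6) = 28.
Coefficient = C(8,6) · (-2)^6 · 4^2 = 28 · 64 · 16 = 28672.

28672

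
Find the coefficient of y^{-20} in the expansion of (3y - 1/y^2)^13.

-702

General term: C(13,j)·(3y)^j·(-1/y^2)^(13-j), with y-exponent 1j − 2(13−j) = 3j − 26.
Set 3j − 26 = -20: j = 2.
C(13,2) = 78; 3^2 = 9; (-1)^11 = -1.
Coefficient = 78 · 9 · (-1) = -702.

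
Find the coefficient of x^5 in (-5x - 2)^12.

The general term is C(12,j)·(-5x)^j·(-2)^(12-j); the x^5 term has j = 5.
C(12,5) = 792.
Coefficient = C(12,5) · (-5)^5 · (-2)^7 = 792 · (-3125) · (-128) = 316800000.

316800000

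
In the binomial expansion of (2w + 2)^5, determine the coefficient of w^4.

160

The general term is C(5,j)·(2w)^j·(2)^(5-j); the w^4 term has j = 4.
C(5,4) = 5.
Coefficient = C(5,4) · 2^4 · 2^1 = 5 · 16 · 2 = 160.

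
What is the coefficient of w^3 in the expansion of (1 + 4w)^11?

The general term is C(11,j)·(1)^j·(4w)^(11-j); the w^3 term has j = 8.
C(11,8) = 165.
Coefficient = C(11,8) · 4^3 = 165 · 64 = 10560.

10560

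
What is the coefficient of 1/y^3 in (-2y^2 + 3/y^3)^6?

-4320

General term: C(6,j)·(-2y^2)^j·(3/y^3)^(6-j), with y-exponent 2j − 3(6−j) = 5j − 18.
Set 5j − 18 = -3: j = 3.
C(6,3) = 20; (-2)^3 = -8; 3^3 = 27.
Coefficient = 20 · (-8) · 27 = -4320.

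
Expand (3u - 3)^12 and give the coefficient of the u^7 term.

The general term is C(12,j)·(3u)^j·(-3)^(12-j); the u^7 term has j = 7.
C(12,7) = 792.
Coefficient = C(12,7) · 3^7 · (-3)^5 = 792 · 2187 · (-243) = -420901272.

-420901272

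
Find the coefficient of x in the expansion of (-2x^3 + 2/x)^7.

General term: C(7,j)·(-2x^3)^j·(2/x)^(7-j), with x-exponent 3j − 1(7−j) = 4j − 7.
Set 4j − 7 = 1: j = 2.
C(7,2) = 21; (-2)^2 = 4; 2^5 = 32.
Coefficient = 21 · 4 · 32 = 2688.

2688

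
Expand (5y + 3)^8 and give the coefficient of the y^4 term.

3543750

The general term is C(8,j)·(5y)^j·(3)^(8-j); the y^4 term has j = 4.
C(8,4) = 70.
Coefficient = C(8,4) · 5^4 · 3^4 = 70 · 625 · 81 = 3543750.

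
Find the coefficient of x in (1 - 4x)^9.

The general term is C(9,j)·(1)^j·(-4x)^(9-j); the x^1 term has j = 8.
C(9,8) = 9.
Coefficient = C(9,8) · (-4)^1 = 9 · (-4) = -36.

-36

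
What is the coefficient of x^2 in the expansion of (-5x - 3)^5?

The general term is C(5,j)·(-5x)^j·(-3)^(5-j); the x^2 term has j = 2.
C(5,2) = 10.
Coefficient = C(5,2) · (-5)^2 · (-3)^3 = 10 · 25 · (-27) = -6750.

-6750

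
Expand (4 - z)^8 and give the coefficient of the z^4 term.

17920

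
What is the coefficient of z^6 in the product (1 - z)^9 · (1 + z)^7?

Coefficient of z^6 = Σ_{j} C(9,j)·(-1)^j·C(7,6-j)·1^(6-j) for j from 0 to 6.
= 7 + (-189) + 1260 + (-2940) + 2646 + (-882) + 84 = -14.

-14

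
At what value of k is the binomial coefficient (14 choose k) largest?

C(14,k) is maximized at k = 14/2 = 7.

7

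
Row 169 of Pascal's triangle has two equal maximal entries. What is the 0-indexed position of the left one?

For odd n = 169, C(169,r) peaks at r = (n−1)/2 and (n+1)/2; the lesser is 84.

84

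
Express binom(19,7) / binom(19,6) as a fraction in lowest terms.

13/7

C(n,k+1)/C(n,k) = (n−k)/(k+1) = (19−6)/(6+1) = 13/7.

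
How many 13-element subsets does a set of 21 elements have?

C(21,13) = C(21,8) by symmetry.
C(21,8) = (21·20·19·18·17·16·15·14) / 8! = 8204716800 / 40320 = 203490.

203490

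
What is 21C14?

116280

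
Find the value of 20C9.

167960

C(20,9) = (20·19·18·17·16·15·14·13·12) / 9! = 60949324800 / 362880 = 167960.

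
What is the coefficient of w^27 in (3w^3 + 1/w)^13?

16888014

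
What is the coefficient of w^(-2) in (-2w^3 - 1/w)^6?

12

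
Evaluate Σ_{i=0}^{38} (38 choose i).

Setting x = 1 in (1+x)^38 gives Σ C(38,i) = 2^38 = 274877906944.

274877906944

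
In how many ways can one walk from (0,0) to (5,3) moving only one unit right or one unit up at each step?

Each path is a sequence of 8 steps with 5 rights: C(8,5) = 56.

56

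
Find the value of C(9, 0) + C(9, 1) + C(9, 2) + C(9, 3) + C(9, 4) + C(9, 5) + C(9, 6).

1 + 9 + 36 + 84 + 126 + 126 + 84 = 466.

466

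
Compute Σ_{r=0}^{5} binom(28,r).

122438

1 + 28 + 378 + 3276 + 20475 + 98280 = 122438.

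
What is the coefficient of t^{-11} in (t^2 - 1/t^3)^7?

-21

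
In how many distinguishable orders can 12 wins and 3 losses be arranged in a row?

Choose positions for the wins: C(15,12) = 455.

455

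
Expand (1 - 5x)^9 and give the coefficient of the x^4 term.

78750

The general term is C(9,j)·(1)^j·(-5x)^(9-j); the x^4 term has j = 5.
C(9,5) = 126.
Coefficient = C(9,5) · (-5)^4 = 126 · 625 = 78750.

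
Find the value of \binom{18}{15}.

816

C(18,15) = C(18,3) by symmetry.
C(18,3) = (18·17·16) / 3! = 4896 / 6 = 816.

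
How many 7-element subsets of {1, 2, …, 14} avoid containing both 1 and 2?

2640

All 7-subsets: C(14,7) = 3432. Those containing both fixed elements: C(12,5) = 792.
3432 − 792 = 2640.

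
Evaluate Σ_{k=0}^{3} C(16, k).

697

1 + 16 + 120 + 560 = 697.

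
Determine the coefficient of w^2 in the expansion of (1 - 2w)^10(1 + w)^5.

90

Coefficient of w^2 = Σ_{j} C(10,j)·(-2)^j·C(5,2-j)·1^(2-j) for j from 0 to 2.
= 10 + (-100) + 180 = 90.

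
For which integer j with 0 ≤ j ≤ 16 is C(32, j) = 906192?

6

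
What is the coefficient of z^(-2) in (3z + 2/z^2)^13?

General term: C(13,j)·(3z)^j·(2/z^2)^(13-j), with z-exponent 1j − 2(13−j) = 3j − 26.
Set 3j − 26 = -2: j = 8.
C(13,8) = 1287; 3^8 = 6561; 2^5 = 32.
Coefficient = 1287 · 6561 · 32 = 270208224.

270208224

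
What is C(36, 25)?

600805296

C(36,25) = C(36,11) by symmetry.
C(36,11) = (36·35·34·33·32·31·30·29·28·27·26) / 11! = 23982224839372800 / 39916800 = 600805296.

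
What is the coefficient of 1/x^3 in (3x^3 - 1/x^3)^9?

-10206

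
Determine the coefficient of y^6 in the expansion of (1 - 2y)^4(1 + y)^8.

-84

Coefficient of y^6 = Σ_{j} C(4,j)·(-2)^j·C(8,6-j)·1^(6-j) for j from 0 to 4.
= 28 + (-448) + 1680 + (-1792) + 448 = -84.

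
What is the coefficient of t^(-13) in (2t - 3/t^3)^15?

General term: C(15,j)·(2t)^j·(-3/t^3)^(15-j), with t-exponent 1j − 3(15−j) = 4j − 45.
Set 4j − 45 = -13: j = 8.
C(15,8) = 6435; 2^8 = 256; (-3)^7 = -2187.
Coefficient = 6435 · 256 · (-2187) = -3602776320.

-3602776320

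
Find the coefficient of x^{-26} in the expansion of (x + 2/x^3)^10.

General term: C(10,j)·(x)^j·(2/x^3)^(10-j), with x-exponent 1j − 3(10−j) = 4j − 30.
Set 4j − 30 = -26: j = 1.
C(10,1) = 10; 1^1 = 1; 2^9 = 512.
Coefficient = 10 · 1 · 512 = 5120.

5120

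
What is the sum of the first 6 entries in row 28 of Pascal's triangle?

122438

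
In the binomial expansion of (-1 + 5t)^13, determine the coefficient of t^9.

1396484375

The general term is C(13,j)·(-1)^j·(5t)^(13-j); the t^9 term has j = 4.
C(13,4) = 715.
Coefficient = C(13,4) · 5^9 = 715 · 1953125 = 1396484375.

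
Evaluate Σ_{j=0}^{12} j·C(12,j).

Differentiating (1+x)^12 and setting x=1: Σ j·C(12,j) = 12·2^11 = 24576.

24576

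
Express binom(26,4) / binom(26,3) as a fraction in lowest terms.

23/4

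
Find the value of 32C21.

C(32,21) = C(32,11) by symmetry.
C(32,11) = (32·31·30·29·28·27·26·25·24·23·22) / 11! = 5150244363264000 / 39916800 = 129024480.

129024480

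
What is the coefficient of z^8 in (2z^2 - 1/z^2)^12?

General term: C(12,j)·(2z^2)^j·(-1/z^2)^(12-j), with z-exponent 2j − 2(12−j) = 4j − 24.
Set 4j − 24 = 8: j = 8.
C(12,8) = 495; 2^8 = 256; (-1)^4 = 1.
Coefficient = 495 · 256 · 1 = 126720.

126720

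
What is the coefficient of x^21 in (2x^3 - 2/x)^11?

General term: C(11,j)·(2x^3)^j·(-2/x)^(11-j), with x-exponent 3j − 1(11−j) = 4j − 11.
Set 4j − 11 = 21: j = 8.
C(11,8) = 165; 2^8 = 256; (-2)^3 = -8.
Coefficient = 165 · 256 · (-8) = -337920.

-337920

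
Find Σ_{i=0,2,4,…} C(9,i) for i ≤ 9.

Half of (1+1)^9 + (1−1)^9 gives the even-index sum: 2^8 = 256.

256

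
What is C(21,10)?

C(21,10) = (21·20·19·18·17·16·15·14·13·12) / 10! = 1279935820800 / 3628800 = 352716.

352716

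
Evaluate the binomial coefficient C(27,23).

C(27,23) = C(27,4) by symmetry.
C(27,4) = (27·26·25·24) / 4! = 421200 / 24 = 17550.

17550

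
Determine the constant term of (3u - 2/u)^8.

90720

General term: C(8,j)·(3u)^j·(-2/u)^(8-j), with u-exponent 1j − 1(8−j) = 2j − 8.
Set 2j − 8 = 0: j = 4.
C(8,4) = 70; 3^4 = 81; (-2)^4 = 16.
Coefficient = 70 · 81 · 16 = 90720.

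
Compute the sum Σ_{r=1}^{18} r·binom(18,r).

2359296

Since r·C(18,r) = 18·C(17,r−1), the sum is 18·2^17 = 18·131072 = 2359296.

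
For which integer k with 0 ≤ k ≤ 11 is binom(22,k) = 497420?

9

C(22,k) increases on 0 ≤ k ≤ 11. C(22,8) = 319770 and C(22,9) = 497420, so k = 9.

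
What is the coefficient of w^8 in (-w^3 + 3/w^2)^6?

135

General term: C(6,j)·(-w^3)^j·(3/w^2)^(6-j), with w-exponent 3j − 2(6−j) = 5j − 12.
Set 5j − 12 = 8: j = 4.
C(6,4) = 15; (-1)^4 = 1; 3^2 = 9.
Coefficient = 15 · 1 · 9 = 135.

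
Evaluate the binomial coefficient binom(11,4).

330

C(11,4) = (11·10·9·8) / 4! = 7920 / 24 = 330.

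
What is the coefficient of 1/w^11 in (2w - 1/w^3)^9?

-2016

General term: C(9,j)·(2w)^j·(-1/w^3)^(9-j), with w-exponent 1j − 3(9−j) = 4j − 27.
Set 4j − 27 = -11: j = 4.
C(9,4) = 126; 2^4 = 16; (-1)^5 = -1.
Coefficient = 126 · 16 · (-1) = -2016.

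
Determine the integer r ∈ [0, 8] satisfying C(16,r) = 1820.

4

C(16,r) increases on 0 ≤ r ≤ 8. C(16,3) = 560 and C(16,4) = 1820, so r = 4.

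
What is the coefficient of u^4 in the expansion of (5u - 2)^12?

79200000

The general term is C(12,j)·(5u)^j·(-2)^(12-j); the u^4 term has j = 4.
C(12,4) = 495.
Coefficient = C(12,4) · 5^4 · (-2)^8 = 495 · 625 · 256 = 79200000.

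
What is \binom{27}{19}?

C(27,19) = C(27,8) by symmetry.
C(27,8) = (27·26·25·24·23·22·21·20) / 8! = 89513424000 / 40320 = 2220075.

2220075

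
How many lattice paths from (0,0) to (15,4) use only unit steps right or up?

3876

Each path is a sequence of 19 steps with 15 rights: C(19,15) = 3876.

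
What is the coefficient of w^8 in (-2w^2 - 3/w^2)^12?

General term: C(12,j)·(-2w^2)^j·(-3/w^2)^(12-j), with w-exponent 2j − 2(12−j) = 4j − 24.
Set 4j − 24 = 8: j = 8.
C(12,8) = 495; (-2)^8 = 256; (-3)^4 = 81.
Coefficient = 495 · 256 · 81 = 10264320.

10264320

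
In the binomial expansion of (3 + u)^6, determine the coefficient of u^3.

The general term is C(6,j)·(3)^j·(u)^(6-j); the u^3 term has j = 3.
C(6,3) = 20.
Coefficient = C(6,3) · 3^3 = 20 · 27 = 540.

540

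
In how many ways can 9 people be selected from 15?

5005

This is C(15,9) = 5005.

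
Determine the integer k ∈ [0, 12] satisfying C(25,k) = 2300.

C(25,k) increases on 0 ≤ k ≤ 12. C(25,2) = 300 and C(25,3) = 2300, so k = 3.

3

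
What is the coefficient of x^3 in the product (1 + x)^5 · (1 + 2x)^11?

2650

Coefficient of x^3 = Σ_{j} C(5,j)·1^j·C(11,3-j)·2^(3-j) for j from 0 to 3.
= 1320 + 1100 + 220 + 10 = 2650.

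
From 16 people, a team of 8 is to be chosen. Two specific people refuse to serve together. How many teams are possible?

All 8-subsets: C(16,8) = 12870. Those containing both fixed elements: C(14,6) = 3003.
12870 − 3003 = 9867.

9867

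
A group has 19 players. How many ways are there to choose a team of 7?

This is C(19,7) = 50388.

50388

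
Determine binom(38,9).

163011640

C(38,9) = (38·37·36·35·34·33·32·31·30) / 9! = 59153663923200 / 362880 = 163011640.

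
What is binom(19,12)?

50388

C(19,12) = C(19,7) by symmetry.
C(19,7) = (19·18·17·16·15·14·13) / 7! = 253955520 / 5040 = 50388.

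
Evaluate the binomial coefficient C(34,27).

C(34,27) = C(34,7) by symmetry.
C(34,7) = (34·33·32·31·30·29·28) / 7! = 27113264640 / 5040 = 5379616.

5379616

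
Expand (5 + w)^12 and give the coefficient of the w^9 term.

The general term is C(12,j)·(5)^j·(w)^(12-j); the w^9 term has j = 3.
C(12,3) = 220.
Coefficient = C(12,3) · 5^3 = 220 · 125 = 27500.

27500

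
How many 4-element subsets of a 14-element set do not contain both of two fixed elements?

All 4-subsets: C(14,4) = 1001. Those containing both fixed elements: C(12,2) = 66.
1001 − 66 = 935.

935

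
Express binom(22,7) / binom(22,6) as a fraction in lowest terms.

16/7

C(n,k+1)/C(n,k) = (n−k)/(k+1) = (22−6)/(6+1) = 16/7.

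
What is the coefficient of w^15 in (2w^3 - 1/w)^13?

General term: C(13,j)·(2w^3)^j·(-1/w)^(13-j), with w-exponent 3j − 1(13−j) = 4j − 13.
Set 4j − 13 = 15: j = 7.
C(13,7) = 1716; 2^7 = 128; (-1)^6 = 1.
Coefficient = 1716 · 128 · 1 = 219648.

219648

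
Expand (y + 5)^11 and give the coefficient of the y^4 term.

The general term is C(11,j)·(y)^j·(5)^(11-j); the y^4 term has j = 4.
C(11,4) = 330.
Coefficient = C(11,4) · 5^7 = 330 · 78125 = 25781250.

25781250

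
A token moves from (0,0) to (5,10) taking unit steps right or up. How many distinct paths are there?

Each path is a sequence of 15 steps with 5 rights: C(15,5) = 3003.

3003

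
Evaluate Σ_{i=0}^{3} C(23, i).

2048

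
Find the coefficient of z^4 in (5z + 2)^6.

37500

The general term is C(6,j)·(5z)^j·(2)^(6-j); the z^4 term has j = 4.
C(6,4) = 15.
Coefficient = C(6,4) · 5^4 · 2^2 = 15 · 625 · 4 = 37500.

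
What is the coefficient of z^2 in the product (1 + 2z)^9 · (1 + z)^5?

244

Coefficient of z^2 = Σ_{j} C(9,j)·2^j·C(5,2-j)·1^(2-j) for j from 0 to 2.
= 10 + 90 + 144 = 244.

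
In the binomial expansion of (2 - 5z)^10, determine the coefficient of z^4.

The general term is C(10,j)·(2)^j·(-5z)^(10-j); the z^4 term has j = 6.
C(10,6) = 210.
Coefficient = C(10,6) · 2^6 · (-5)^4 = 210 · 64 · 625 = 8400000.

8400000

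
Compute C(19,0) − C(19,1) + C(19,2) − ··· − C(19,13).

-8568

The partial alternating sum Σ_{k=0}^{13} (−1)^k C(19,k) = (−1)^13 C(18,13) = -8568.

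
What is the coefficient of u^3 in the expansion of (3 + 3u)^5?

2430

The general term is C(5,j)·(3)^j·(3u)^(5-j); the u^3 term has j = 2.
C(5,2) = 10.
Coefficient = C(5,2) · 3^2 · 3^3 = 10 · 9 · 27 = 2430.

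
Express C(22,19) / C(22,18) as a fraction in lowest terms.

4/19

C(n,k+1)/C(n,k) = (n−k)/(k+1) = (22−18)/(18+1) = 4/19.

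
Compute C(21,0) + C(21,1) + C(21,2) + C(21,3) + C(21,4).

7547

1 + 21 + 210 + 1330 + 5985 = 7547.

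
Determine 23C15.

490314

C(23,15) = C(23,8) by symmetry.
C(23,8) = (23·22·21·20·19·18·17·16) / 8! = 19769460480 / 40320 = 490314.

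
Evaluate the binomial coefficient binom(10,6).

C(10,6) = C(10,4) by symmetry.
C(10,4) = (10·9·8·7) / 4! = 5040 / 24 = 210.

210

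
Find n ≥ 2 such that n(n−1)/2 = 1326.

n(n−1)/2 = 1326 ⇒ n(n−1) = 2652. Since 52·51 = 2652, n = 52.

52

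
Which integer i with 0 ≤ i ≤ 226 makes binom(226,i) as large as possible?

C(226,i) is maximized at i = 226/2 = 113.

113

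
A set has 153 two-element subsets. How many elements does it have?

18

n(n−1)/2 = 153 ⇒ n(n−1) = 306. Since 18·17 = 306, n = 18.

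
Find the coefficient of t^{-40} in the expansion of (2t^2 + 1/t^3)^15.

General term: C(15,j)·(2t^2)^j·(1/t^3)^(15-j), with t-exponent 2j − 3(15−j) = 5j − 45.
Set 5j − 45 = -40: j = 1.
C(15,1) = 15; 2^1 = 2; 1^14 = 1.
Coefficient = 15 · 2 · 1 = 30.

30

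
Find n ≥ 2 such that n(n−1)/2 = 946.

n(n−1)/2 = 946 ⇒ n(n−1) = 1892. Since 44·43 = 1892, n = 44.

44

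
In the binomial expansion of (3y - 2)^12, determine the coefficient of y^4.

The general term is C(12,j)·(3y)^j·(-2)^(12-j); the y^4 term has j = 4.
C(12,4) = 495.
Coefficient = C(12,4) · 3^4 · (-2)^8 = 495 · 81 · 256 = 10264320.

10264320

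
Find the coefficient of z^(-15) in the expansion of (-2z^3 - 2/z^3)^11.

-337920

General term: C(11,j)·(-2z^3)^j·(-2/z^3)^(11-j), with z-exponent 3j − 3(11−j) = 6j − 33.
Set 6j − 33 = -15: j = 3.
C(11,3) = 165; (-2)^3 = -8; (-2)^8 = 256.
Coefficient = 165 · (-8) · 256 = -337920.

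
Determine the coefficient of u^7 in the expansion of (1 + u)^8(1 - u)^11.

Coefficient of u^7 = Σ_{j} C(8,j)·1^j·C(11,7-j)·(-1)^(7-j) for j from 0 to 7.
= (-330) + 3696 + (-12936) + 18480 + (-11550) + 3080 + (-308) + 8 = 140.

140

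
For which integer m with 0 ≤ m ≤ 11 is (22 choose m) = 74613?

C(22,m) increases on 0 ≤ m ≤ 11. C(22,5) = 26334 and C(22,6) = 74613, so m = 6.

6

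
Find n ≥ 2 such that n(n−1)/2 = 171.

n(n−1)/2 = 171 ⇒ n(n−1) = 342. Since 19·18 = 342, n = 19.

19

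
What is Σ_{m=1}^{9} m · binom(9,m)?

2304

Since m·C(9,m) = 9·C(8,m−1), the sum is 9·2^8 = 9·256 = 2304.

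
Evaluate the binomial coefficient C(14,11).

364

C(14,11) = C(14,3) by symmetry.
C(14,3) = (14·13·12) / 3! = 2184 / 6 = 364.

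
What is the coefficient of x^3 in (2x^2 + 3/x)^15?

General term: C(15,j)·(2x^2)^j·(3/x)^(15-j), with x-exponent 2j − 1(15−j) = 3j − 15.
Set 3j − 15 = 3: j = 6.
C(15,6) = 5005; 2^6 = 64; 3^9 = 19683.
Coefficient = 5005 · 64 · 19683 = 6304858560.

6304858560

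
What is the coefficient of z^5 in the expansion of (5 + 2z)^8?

The general term is C(8,j)·(5)^j·(2z)^(8-j); the z^5 term has j = 3.
C(8,3) = 56.
Coefficient = C(8,3) · 5^3 · 2^5 = 56 · 125 · 32 = 224000.

224000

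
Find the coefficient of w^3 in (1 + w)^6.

The general term is C(6,j)·(1)^j·(w)^(6-j); the w^3 term has j = 3.
C(6,3) = 20.
Coefficient = C(6,3) = 20.

20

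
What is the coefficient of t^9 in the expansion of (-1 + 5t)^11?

107421875

The general term is C(11,j)·(-1)^j·(5t)^(11-j); the t^9 term has j = 2.
C(11,2) = 55.
Coefficient = C(11,2) · 5^9 = 55 · 1953125 = 107421875.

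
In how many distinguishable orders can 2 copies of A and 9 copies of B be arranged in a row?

55

Choose positions for the A's: C(11,2) = 55.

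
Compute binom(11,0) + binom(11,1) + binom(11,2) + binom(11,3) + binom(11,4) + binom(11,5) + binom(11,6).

1 + 11 + 55 + 165 + 330 + 462 + 462 = 1486.

1486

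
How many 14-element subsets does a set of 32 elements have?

C(32,14) = (32·31·30·29·28·27·26·25·24·23·22·21·20·19) / 14! = 41098950018846720000 / 87178291200 = 471435600.

471435600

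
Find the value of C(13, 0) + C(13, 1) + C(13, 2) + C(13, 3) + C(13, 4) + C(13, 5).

2380

1 + 13 + 78 + 286 + 715 + 1287 = 2380.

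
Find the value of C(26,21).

65780

C(26,21) = C(26,5) by symmetry.
C(26,5) = (26·25·24·23·22) / 5! = 7893600 / 120 = 65780.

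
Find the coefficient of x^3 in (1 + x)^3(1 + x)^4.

35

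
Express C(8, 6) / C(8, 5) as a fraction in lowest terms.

1/2

C(n,k+1)/C(n,k) = (n−k)/(k+1) = (8−5)/(5+1) = 3/6 = 1/2.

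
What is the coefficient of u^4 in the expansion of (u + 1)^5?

5

The general term is C(5,j)·(u)^j·(1)^(5-j); the u^4 term has j = 4.
C(5,4) = 5.
Coefficient = C(5,4) = 5.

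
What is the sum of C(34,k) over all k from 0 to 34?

Setting x = 1 in (1+x)^34 gives Σ C(34,k) = 2^34 = 17179869184.

17179869184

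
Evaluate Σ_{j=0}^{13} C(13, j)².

10400600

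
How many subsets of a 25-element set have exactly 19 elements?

Choose the 19 positions: C(25,19) = 177100.

177100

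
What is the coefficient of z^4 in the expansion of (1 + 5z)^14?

625625

The general term is C(14,j)·(1)^j·(5z)^(14-j); the z^4 term has j = 10.
C(14,10) = 1001.
Coefficient = C(14,10) · 5^4 = 1001 · 625 = 625625.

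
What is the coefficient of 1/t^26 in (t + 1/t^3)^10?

General term: C(10,j)·(t)^j·(1/t^3)^(10-j), with t-exponent 1j − 3(10−j) = 4j − 30.
Set 4j − 30 = -26: j = 1.
C(10,1) = 10; 1^1 = 1; 1^9 = 1.
Coefficient = 10 · 1 · 1 = 10.

10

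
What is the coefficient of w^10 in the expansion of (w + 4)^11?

44

The general term is C(11,j)·(w)^j·(4)^(11-j); the w^10 term has j = 10.
C(11,10) = 11.
Coefficient = C(11,10) · 4^1 = 11 · 4 = 44.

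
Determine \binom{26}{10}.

5311735

C(26,10) = (26·25·24·23·22·21·20·19·18·17) / 10! = 19275223968000 / 3628800 = 5311735.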